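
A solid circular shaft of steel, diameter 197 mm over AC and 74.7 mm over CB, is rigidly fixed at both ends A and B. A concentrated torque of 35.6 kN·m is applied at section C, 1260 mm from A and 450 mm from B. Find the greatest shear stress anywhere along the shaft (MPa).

23.8 MPa

Compatibility: T_A·a/J_AC = T_B·b/J_CB with T_A + T_B = T₀.
J_AC = 1.48×10^-4 m⁴, J_CB = 3.06×10^-6 m⁴, so T_A = T₀·(J_AC/a)/((J_AC/a)+(J_CB/b)) = 33650 N·m, T_B = 1948 N·m.
τ in each portion: τ_AC = 2.24×10^7 Pa, τ_CB = 2.38×10^7 Pa; maximum is in CB.
τ_max = T_CB·r/J = 1948·0.0374/3.06×10^-6 = 2.380×10^7 Pa.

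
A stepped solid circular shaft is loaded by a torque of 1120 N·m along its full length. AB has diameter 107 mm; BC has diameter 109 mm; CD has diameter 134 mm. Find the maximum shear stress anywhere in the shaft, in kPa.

4660 kPa

Under the same torque, τ_max = 16T/(πd³) is largest where d is smallest — segment AB (d = 107 mm).
τ_max = 16·1120/(π·(0.107)³) = 4.656×10^6 Pa.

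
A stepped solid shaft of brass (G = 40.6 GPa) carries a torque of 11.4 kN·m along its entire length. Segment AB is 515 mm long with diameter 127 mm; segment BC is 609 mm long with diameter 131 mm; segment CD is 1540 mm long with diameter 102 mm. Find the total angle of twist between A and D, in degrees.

J_AB = π(0.127)⁴/32 = 2.55×10^-5 m⁴; J_BC = π(0.131)⁴/32 = 2.89×10^-5 m⁴; J_CD = π(0.102)⁴/32 = 1.06×10^-5 m⁴.
θ = (T/G)·Σ L_i/J_i = (11400/40.6×10⁹)·(0.515/2.55×10^-5 + 0.609/2.89×10^-5 + 1.54/1.06×10^-5) = 0.05227 rad.

2.99°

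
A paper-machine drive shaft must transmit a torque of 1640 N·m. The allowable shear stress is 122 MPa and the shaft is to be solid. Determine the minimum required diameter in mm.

40.9 mm

For a solid shaft τ_max = 16T/(πd³), so d = (16T/(π τ_allow))^(1/3) = (16·1640/(π·1.22×10^8))^(1/3) = 0.04091 m.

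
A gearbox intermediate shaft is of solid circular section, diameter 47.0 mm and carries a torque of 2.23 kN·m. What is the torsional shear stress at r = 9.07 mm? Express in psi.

6120 psi

J = πd⁴/32 = π(0.0470)⁴/32 = 4.791×10^-7 m⁴.
Shear stress varies linearly with radius: τ = T·r/J = 2230 × 0.00907 / 4.791×10^-7 = 4.222×10^7 Pa.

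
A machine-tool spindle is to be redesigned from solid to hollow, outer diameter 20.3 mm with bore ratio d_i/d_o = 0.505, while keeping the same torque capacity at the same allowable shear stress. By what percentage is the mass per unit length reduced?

Equal τ_max and T ⇒ the solid shaft needs d_s³ = d_o³(1−k⁴), so d_s = 20.3·(1−0.505⁴)^(1/3) = 19.85 mm.
Area ratio A_h/A_s = d_o²(1−k²)/d_s² = (1−k²)/(1−k⁴)^(2/3) = 0.7791.
Mass saving = 1 − 0.7791 = 22.1 %.

22.1 %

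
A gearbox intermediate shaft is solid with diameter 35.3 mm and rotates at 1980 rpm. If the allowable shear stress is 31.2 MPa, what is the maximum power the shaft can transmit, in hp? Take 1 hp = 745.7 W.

74.9 hp

J = πd⁴/32 = π(0.0353)⁴/32 = 1.524×10^-7 m⁴.
T_max = τ_allow·J/r = 3.12×10^7 × 1.524×10^-7 / 0.0176 = 269.5 N·m.
ω = 2π·1980/60 = 207.3 rad/s, so P_max = T_max·ω = 5.587×10^4 W.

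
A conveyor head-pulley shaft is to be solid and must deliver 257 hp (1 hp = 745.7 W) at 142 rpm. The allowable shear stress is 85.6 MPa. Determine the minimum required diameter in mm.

91.5 mm

ω = 2π·142/60 = 14.87 rad/s, so T = P/ω = 257×745.7 / 14.87 = 12890 N·m.
For a solid shaft τ_max = 16T/(πd³), so d = (16T/(π τ_allow))^(1/3) = (16·12890/(π·8.56×10^7))^(1/3) = 0.09153 m.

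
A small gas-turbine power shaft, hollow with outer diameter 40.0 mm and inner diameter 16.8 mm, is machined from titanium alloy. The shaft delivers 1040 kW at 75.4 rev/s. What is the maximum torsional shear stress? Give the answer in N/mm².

ω = 2π·75.4 = 473.8 rad/s, so T = P/ω = 1040×10³ / 473.8 = 2195 N·m.
J = π(d_o⁴ − d_i⁴)/32 = π(0.0400⁴ − 0.0168⁴)/32 = 2.435×10^-7 m⁴.
τ_max = T·r/J = 2195 × 0.0200 / 2.435×10^-7 = 1.803×10^8 Pa.

180 N/mm²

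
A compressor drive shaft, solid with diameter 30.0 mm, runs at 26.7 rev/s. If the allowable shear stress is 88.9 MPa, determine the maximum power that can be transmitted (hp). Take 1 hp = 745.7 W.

106 hp

J = πd⁴/32 = π(0.0300)⁴/32 = 7.952×10^-8 m⁴.
T_max = τ_allow·J/r = 8.89×10^7 × 7.952×10^-8 / 0.0150 = 471.3 N·m.
ω = 2π·26.7 = 167.8 rad/s, so P_max = T_max·ω = 7.907×10^4 W.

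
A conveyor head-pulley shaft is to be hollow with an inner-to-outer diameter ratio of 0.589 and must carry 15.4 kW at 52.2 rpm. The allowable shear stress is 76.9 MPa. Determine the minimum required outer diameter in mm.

59.6 mm

ω = 2π·52.2/60 = 5.466 rad/s, so T = P/ω = 15.4×10³ / 5.466 = 2817 N·m.
For a hollow shaft with d_i/d_o = 0.589: τ_max = 16T/(π d_o³ (1−k⁴)), so d_o = [16T/(π τ_allow (1−k⁴))]^(1/3) = [16·2817/(π·7.69×10^7·0.8796)]^(1/3) = 0.05964 m.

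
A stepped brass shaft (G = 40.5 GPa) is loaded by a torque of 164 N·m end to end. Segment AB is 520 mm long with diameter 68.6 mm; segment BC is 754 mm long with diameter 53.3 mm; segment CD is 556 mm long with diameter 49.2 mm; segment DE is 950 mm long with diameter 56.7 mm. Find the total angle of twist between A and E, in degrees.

J_AB = π(0.0686)⁴/32 = 2.17×10^-6 m⁴; J_BC = π(0.0533)⁴/32 = 7.92×10^-7 m⁴; J_CD = π(0.0492)⁴/32 = 5.75×10^-7 m⁴; J_DE = π(0.0567)⁴/32 = 1.01×10^-6 m⁴.
θ = (T/G)·Σ L_i/J_i = (164.0/40.5×10⁹)·(0.520/2.17×10^-6 + 0.754/7.92×10^-7 + 0.556/5.75×10^-7 + 0.950/1.01×10^-6) = 0.01253 rad.

0.718°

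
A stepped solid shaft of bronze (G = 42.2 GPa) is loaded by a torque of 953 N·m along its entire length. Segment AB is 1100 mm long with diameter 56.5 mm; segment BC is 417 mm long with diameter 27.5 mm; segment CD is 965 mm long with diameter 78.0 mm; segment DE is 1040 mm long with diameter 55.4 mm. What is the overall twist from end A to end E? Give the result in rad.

0.224 rad

J_AB = π(0.0565)⁴/32 = 1.00×10^-6 m⁴; J_BC = π(0.0275)⁴/32 = 5.61×10^-8 m⁴; J_CD = π(0.0780)⁴/32 = 3.63×10^-6 m⁴; J_DE = π(0.0554)⁴/32 = 9.25×10^-7 m⁴.
θ = (T/G)·Σ L_i/J_i = (953.0/42.2×10⁹)·(1.10/1.00×10^-6 + 0.417/5.61×10^-8 + 0.965/3.63×10^-6 + 1.04/9.25×10^-7) = 0.2239 rad.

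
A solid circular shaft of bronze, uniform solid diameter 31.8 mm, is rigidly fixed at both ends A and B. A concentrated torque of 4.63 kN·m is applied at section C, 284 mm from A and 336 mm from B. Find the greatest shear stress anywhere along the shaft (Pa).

With uniform GJ and both ends fixed, compatibility θ_AC = θ_CB gives T_A·a = T_B·b, together with T_A + T_B = T₀.
T_A = T₀·b/(a+b) = 4630·336/620.0 = 2509 N·m; T_B = 2121 N·m.
τ in each portion: τ_AC = 3.97×10^8 Pa, τ_CB = 3.36×10^8 Pa; maximum is in AC.
τ_max = T_AC·r/J = 2509·0.0159/1.00×10^-7 = 3.974×10^8 Pa.

3.97e8 Pa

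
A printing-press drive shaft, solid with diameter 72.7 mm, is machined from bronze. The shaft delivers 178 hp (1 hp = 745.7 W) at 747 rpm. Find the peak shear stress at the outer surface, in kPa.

22500 kPa

ω = 2π·747/60 = 78.23 rad/s, so T = P/ω = 178×745.7 / 78.23 = 1697 N·m.
J = πd⁴/32 = π(0.0727)⁴/32 = 2.742×10^-6 m⁴.
τ_max = T·r/J = 1697 × 0.0364 / 2.742×10^-6 = 2.249×10^7 Pa.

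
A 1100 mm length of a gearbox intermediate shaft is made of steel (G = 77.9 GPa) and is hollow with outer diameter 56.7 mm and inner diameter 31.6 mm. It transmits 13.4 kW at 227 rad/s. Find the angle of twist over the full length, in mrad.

ω = 227 rad/s, so T = P/ω = 13.4×10³ / 227.0 = 59.03 N·m.
J = π(d_o⁴ − d_i⁴)/32 = π(0.0567⁴ − 0.0316⁴)/32 = 9.168×10^-7 m⁴.
θ = T·L/(G·J) = 59.03 × 1.10 / (77.9×10⁹ × 9.168×10^-7) = 9.092×10^-4 rad.

0.909 mrad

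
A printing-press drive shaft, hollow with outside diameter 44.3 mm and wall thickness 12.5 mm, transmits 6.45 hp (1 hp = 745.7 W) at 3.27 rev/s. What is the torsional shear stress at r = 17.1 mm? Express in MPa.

ω = 2π·3.27 = 20.55 rad/s, so T = P/ω = 6.45×745.7 / 20.55 = 234.1 N·m.
J = π(d_o⁴ − d_i⁴)/32 = π(0.0443⁴ − 0.0193⁴)/32 = 3.645×10^-7 m⁴.
Shear stress varies linearly with radius: τ = T·r/J = 234.1 × 0.0171 / 3.645×10^-7 = 1.098×10^7 Pa.

11.0 MPa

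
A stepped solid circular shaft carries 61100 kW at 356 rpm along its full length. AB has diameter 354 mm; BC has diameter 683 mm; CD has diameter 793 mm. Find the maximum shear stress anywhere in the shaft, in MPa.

ω = 2π·356/60 = 37.28 rad/s, so T = P/ω = 61100×10³ / 37.28 = 1.639e6 N·m.
Under the same torque, τ_max = 16T/(πd³) is largest where d is smallest — segment AB (d = 354 mm).
τ_max = 16·1.639e6/(π·(0.354)³) = 1.882×10^8 Pa.

188 MPa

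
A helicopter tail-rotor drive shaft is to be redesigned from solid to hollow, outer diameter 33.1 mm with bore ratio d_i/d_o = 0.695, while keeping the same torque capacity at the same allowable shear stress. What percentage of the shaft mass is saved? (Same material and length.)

Equal τ_max and T ⇒ the solid shaft needs d_s³ = d_o³(1−k⁴), so d_s = 33.1·(1−0.695⁴)^(1/3) = 30.29 mm.
Area ratio A_h/A_s = d_o²(1−k²)/d_s² = (1−k²)/(1−k⁴)^(2/3) = 0.6172.
Mass saving = 1 − 0.6172 = 38.3 %.

38.3 %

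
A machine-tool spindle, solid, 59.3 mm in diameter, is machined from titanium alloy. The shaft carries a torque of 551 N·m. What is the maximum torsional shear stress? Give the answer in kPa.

J = πd⁴/32 = π(0.0593)⁴/32 = 1.214×10^-6 m⁴.
τ_max = T·r/J = 551.0 × 0.0296 / 1.214×10^-6 = 1.346×10^7 Pa.

13500 kPa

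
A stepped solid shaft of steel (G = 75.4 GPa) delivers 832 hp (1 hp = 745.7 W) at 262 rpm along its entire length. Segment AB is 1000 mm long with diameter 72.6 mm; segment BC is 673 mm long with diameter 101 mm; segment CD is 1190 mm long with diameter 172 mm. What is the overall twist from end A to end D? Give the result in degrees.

ω = 2π·262/60 = 27.44 rad/s, so T = P/ω = 832×745.7 / 27.44 = 22610 N·m.
J_AB = π(0.0726)⁴/32 = 2.73×10^-6 m⁴; J_BC = π(0.101)⁴/32 = 1.02×10^-5 m⁴; J_CD = π(0.172)⁴/32 = 8.59×10^-5 m⁴.
θ = (T/G)·Σ L_i/J_i = (22610/75.4×10⁹)·(1.00/2.73×10^-6 + 0.673/1.02×10^-5 + 1.19/8.59×10^-5) = 0.1339 rad.

7.67°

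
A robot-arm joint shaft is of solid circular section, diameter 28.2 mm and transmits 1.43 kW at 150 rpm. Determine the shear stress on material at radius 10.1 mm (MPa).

ω = 2π·150/60 = 15.71 rad/s, so T = P/ω = 1.43×10³ / 15.71 = 91.04 N·m.
J = πd⁴/32 = π(0.0282)⁴/32 = 6.209×10^-8 m⁴.
Shear stress varies linearly with radius: τ = T·r/J = 91.04 × 0.0101 / 6.209×10^-8 = 1.481×10^7 Pa.

14.8 MPa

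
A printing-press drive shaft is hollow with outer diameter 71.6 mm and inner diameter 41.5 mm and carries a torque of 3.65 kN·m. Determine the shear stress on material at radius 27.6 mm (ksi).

J = π(d_o⁴ − d_i⁴)/32 = π(0.0716⁴ − 0.0415⁴)/32 = 2.289×10^-6 m⁴.
Shear stress varies linearly with radius: τ = T·r/J = 3650 × 0.0276 / 2.289×10^-6 = 4.401×10^7 Pa.

6.38 ksi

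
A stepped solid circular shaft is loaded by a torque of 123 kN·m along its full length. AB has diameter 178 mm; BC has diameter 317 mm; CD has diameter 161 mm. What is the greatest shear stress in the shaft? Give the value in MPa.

Under the same torque, τ_max = 16T/(πd³) is largest where d is smallest — segment CD (d = 161 mm).
τ_max = 16·123000/(π·(0.161)³) = 1.501×10^8 Pa.

150 MPa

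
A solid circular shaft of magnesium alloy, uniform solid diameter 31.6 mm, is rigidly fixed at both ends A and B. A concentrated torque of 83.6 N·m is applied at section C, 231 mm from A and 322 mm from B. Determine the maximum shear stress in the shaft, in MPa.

7.86 MPa

With uniform GJ and both ends fixed, compatibility θ_AC = θ_CB gives T_A·a = T_B·b, together with T_A + T_B = T₀.
T_A = T₀·b/(a+b) = 83.60·322/553.0 = 48.68 N·m; T_B = 34.92 N·m.
τ in each portion: τ_AC = 7.86×10^6 Pa, τ_CB = 5.64×10^6 Pa; maximum is in AC.
τ_max = T_AC·r/J = 48.68·0.0158/9.79×10^-8 = 7.857×10^6 Pa.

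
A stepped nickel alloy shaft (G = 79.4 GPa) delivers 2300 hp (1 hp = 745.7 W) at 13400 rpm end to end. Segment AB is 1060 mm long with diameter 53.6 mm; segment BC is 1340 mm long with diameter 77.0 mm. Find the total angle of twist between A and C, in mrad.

ω = 2π·13400/60 = 1403 rad/s, so T = P/ω = 2300×745.7 / 1403 = 1222 N·m.
J_AB = π(0.0536)⁴/32 = 8.10×10^-7 m⁴; J_BC = π(0.0770)⁴/32 = 3.45×10^-6 m⁴.
θ = (T/G)·Σ L_i/J_i = (1222/79.4×10⁹)·(1.06/8.10×10^-7 + 1.34/3.45×10^-6) = 0.02611 rad.

26.1 mrad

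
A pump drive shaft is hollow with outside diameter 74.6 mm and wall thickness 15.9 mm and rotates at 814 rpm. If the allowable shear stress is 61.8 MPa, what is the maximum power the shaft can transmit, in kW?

383 kW

J = π(d_o⁴ − d_i⁴)/32 = π(0.0746⁴ − 0.0428⁴)/32 = 2.711×10^-6 m⁴.
T_max = τ_allow·J/r = 6.18×10^7 × 2.711×10^-6 / 0.0373 = 4492 N·m.
ω = 2π·814/60 = 85.24 rad/s, so P_max = T_max·ω = 3.829×10^5 W.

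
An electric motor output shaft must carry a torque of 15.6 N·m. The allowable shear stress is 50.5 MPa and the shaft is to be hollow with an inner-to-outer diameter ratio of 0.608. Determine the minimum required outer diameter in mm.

For a hollow shaft with d_i/d_o = 0.608: τ_max = 16T/(π d_o³ (1−k⁴)), so d_o = [16T/(π τ_allow (1−k⁴))]^(1/3) = [16·15.60/(π·5.05×10^7·0.8633)]^(1/3) = 0.01221 m.

12.2 mm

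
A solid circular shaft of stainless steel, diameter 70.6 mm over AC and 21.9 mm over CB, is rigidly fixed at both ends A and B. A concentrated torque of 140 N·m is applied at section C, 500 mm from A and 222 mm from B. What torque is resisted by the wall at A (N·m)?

137 N·m

Compatibility: T_A·a/J_AC = T_B·b/J_CB with T_A + T_B = T₀.
J_AC = 2.44×10^-6 m⁴, J_CB = 2.26×10^-8 m⁴, so T_A = T₀·(J_AC/a)/((J_AC/a)+(J_CB/b)) = 137.1 N·m, T_B = 2.860 N·m.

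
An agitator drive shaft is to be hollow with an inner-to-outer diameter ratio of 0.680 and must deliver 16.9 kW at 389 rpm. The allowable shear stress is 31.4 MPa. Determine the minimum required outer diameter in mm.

ω = 2π·389/60 = 40.74 rad/s, so T = P/ω = 16.9×10³ / 40.74 = 414.9 N·m.
For a hollow shaft with d_i/d_o = 0.680: τ_max = 16T/(π d_o³ (1−k⁴)), so d_o = [16T/(π τ_allow (1−k⁴))]^(1/3) = [16·414.9/(π·3.14×10^7·0.7862)]^(1/3) = 0.04407 m.

44.1 mm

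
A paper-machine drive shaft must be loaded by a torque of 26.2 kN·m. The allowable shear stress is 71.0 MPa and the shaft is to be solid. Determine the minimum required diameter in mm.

For a solid shaft τ_max = 16T/(πd³), so d = (16T/(π τ_allow))^(1/3) = (16·26200/(π·7.10×10^7))^(1/3) = 0.1234 m.

123 mm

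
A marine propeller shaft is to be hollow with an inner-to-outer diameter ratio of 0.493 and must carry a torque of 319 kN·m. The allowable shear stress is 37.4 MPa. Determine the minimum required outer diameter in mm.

359 mm

For a hollow shaft with d_i/d_o = 0.493: τ_max = 16T/(π d_o³ (1−k⁴)), so d_o = [16T/(π τ_allow (1−k⁴))]^(1/3) = [16·319000/(π·3.74×10^7·0.9409)]^(1/3) = 0.3587 m.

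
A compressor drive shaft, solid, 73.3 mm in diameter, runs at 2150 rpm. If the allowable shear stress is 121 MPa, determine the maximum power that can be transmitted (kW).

J = πd⁴/32 = π(0.0733)⁴/32 = 2.834×10^-6 m⁴.
T_max = τ_allow·J/r = 1.21×10^8 × 2.834×10^-6 / 0.0367 = 9357 N·m.
ω = 2π·2150/60 = 225.1 rad/s, so P_max = T_max·ω = 2.107×10^6 W.

2110 kW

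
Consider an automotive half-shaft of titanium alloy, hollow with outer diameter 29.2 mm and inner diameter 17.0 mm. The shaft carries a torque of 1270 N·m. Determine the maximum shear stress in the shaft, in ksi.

J = π(d_o⁴ − d_i⁴)/32 = π(0.0292⁴ − 0.0170⁴)/32 = 6.317×10^-8 m⁴.
τ_max = T·r/J = 1270 × 0.0146 / 6.317×10^-8 = 2.935×10^8 Pa.

42.6 ksi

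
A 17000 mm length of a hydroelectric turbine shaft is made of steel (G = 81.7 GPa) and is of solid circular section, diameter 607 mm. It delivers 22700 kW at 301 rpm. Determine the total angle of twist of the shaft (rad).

ω = 2π·301/60 = 31.52 rad/s, so T = P/ω = 22700×10³ / 31.52 = 720200 N·m.
J = πd⁴/32 = π(0.607)⁴/32 = 0.01333 m⁴.
θ = T·L/(G·J) = 720200 × 17.0 / (81.7×10⁹ × 0.01333) = 0.01124 rad.

0.0112 rad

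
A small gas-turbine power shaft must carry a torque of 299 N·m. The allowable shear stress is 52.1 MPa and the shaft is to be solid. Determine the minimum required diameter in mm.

For a solid shaft τ_max = 16T/(πd³), so d = (16T/(π τ_allow))^(1/3) = (16·299.0/(π·5.21×10^7))^(1/3) = 0.03080 m.

30.8 mm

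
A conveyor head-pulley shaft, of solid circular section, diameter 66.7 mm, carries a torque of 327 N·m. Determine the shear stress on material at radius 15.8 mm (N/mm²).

J = πd⁴/32 = π(0.0667)⁴/32 = 1.943×10^-6 m⁴.
Shear stress varies linearly with radius: τ = T·r/J = 327.0 × 0.0158 / 1.943×10^-6 = 2.659×10^6 Pa.

2.66 N/mm²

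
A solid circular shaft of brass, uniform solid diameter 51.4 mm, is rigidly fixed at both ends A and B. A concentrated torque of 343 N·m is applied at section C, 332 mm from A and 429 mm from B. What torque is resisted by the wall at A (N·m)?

With uniform GJ and both ends fixed, compatibility θ_AC = θ_CB gives T_A·a = T_B·b, together with T_A + T_B = T₀.
T_A = T₀·b/(a+b) = 343.0·429/761.0 = 193.4 N·m; T_B = 149.6 N·m.

193 N·m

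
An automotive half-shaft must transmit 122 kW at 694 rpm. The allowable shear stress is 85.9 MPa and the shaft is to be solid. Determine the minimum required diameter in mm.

ω = 2π·694/60 = 72.68 rad/s, so T = P/ω = 122×10³ / 72.68 = 1679 N·m.
For a solid shaft τ_max = 16T/(πd³), so d = (16T/(π τ_allow))^(1/3) = (16·1679/(π·8.59×10^7))^(1/3) = 0.04634 m.

46.3 mm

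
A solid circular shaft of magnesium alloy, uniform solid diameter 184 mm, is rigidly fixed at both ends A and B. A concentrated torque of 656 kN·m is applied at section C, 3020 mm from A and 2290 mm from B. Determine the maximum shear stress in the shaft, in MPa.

With uniform GJ and both ends fixed, compatibility θ_AC = θ_CB gives T_A·a = T_B·b, together with T_A + T_B = T₀.
T_A = T₀·b/(a+b) = 656000·2290/5310 = 282900 N·m; T_B = 373100 N·m.
τ in each portion: τ_AC = 2.31×10^8 Pa, τ_CB = 3.05×10^8 Pa; maximum is in CB.
τ_max = T_CB·r/J = 373100·0.0920/1.13×10^-4 = 3.050×10^8 Pa.

305 MPa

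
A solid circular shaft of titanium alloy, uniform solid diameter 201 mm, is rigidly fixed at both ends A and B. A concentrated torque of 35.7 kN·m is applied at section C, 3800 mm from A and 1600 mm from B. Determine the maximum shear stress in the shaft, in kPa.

15800 kPa

With uniform GJ and both ends fixed, compatibility θ_AC = θ_CB gives T_A·a = T_B·b, together with T_A + T_B = T₀.
T_A = T₀·b/(a+b) = 35700·1600/5400 = 10580 N·m; T_B = 25120 N·m.
τ in each portion: τ_AC = 6.63×10^6 Pa, τ_CB = 1.58×10^7 Pa; maximum is in CB.
τ_max = T_CB·r/J = 25120·0.101/1.60×10^-4 = 1.576×10^7 Pa.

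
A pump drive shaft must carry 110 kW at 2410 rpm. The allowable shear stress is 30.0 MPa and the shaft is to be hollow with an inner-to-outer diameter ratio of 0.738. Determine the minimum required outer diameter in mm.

ω = 2π·2410/60 = 252.4 rad/s, so T = P/ω = 110×10³ / 252.4 = 435.9 N·m.
For a hollow shaft with d_i/d_o = 0.738: τ_max = 16T/(π d_o³ (1−k⁴)), so d_o = [16T/(π τ_allow (1−k⁴))]^(1/3) = [16·435.9/(π·3.00×10^7·0.7034)]^(1/3) = 0.04721 m.

47.2 mm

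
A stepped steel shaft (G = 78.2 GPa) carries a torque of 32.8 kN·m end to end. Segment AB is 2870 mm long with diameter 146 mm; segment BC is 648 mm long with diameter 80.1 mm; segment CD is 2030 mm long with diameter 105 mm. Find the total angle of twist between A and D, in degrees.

9.49°

J_AB = π(0.146)⁴/32 = 4.46×10^-5 m⁴; J_BC = π(0.0801)⁴/32 = 4.04×10^-6 m⁴; J_CD = π(0.105)⁴/32 = 1.19×10^-5 m⁴.
θ = (T/G)·Σ L_i/J_i = (32800/78.2×10⁹)·(2.87/4.46×10^-5 + 0.648/4.04×10^-6 + 2.03/1.19×10^-5) = 0.1656 rad.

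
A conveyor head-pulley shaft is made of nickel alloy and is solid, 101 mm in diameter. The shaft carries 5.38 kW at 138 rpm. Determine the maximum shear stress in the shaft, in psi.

ω = 2π·138/60 = 14.45 rad/s, so T = P/ω = 5.38×10³ / 14.45 = 372.3 N·m.
J = πd⁴/32 = π(0.101)⁴/32 = 1.022×10^-5 m⁴.
τ_max = T·r/J = 372.3 × 0.0505 / 1.022×10^-5 = 1.840×10^6 Pa.

267 psi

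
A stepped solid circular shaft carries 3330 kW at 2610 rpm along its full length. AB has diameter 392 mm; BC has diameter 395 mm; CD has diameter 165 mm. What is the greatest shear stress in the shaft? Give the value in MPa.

13.8 MPa

ω = 2π·2610/60 = 273.3 rad/s, so T = P/ω = 3330×10³ / 273.3 = 12180 N·m.
Under the same torque, τ_max = 16T/(πd³) is largest where d is smallest — segment CD (d = 165 mm).
τ_max = 16·12180/(π·(0.165)³) = 1.381×10^7 Pa.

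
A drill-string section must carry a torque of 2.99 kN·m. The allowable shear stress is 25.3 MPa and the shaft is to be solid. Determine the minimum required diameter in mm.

For a solid shaft τ_max = 16T/(πd³), so d = (16T/(π τ_allow))^(1/3) = (16·2990/(π·2.53×10^7))^(1/3) = 0.08443 m.

84.4 mm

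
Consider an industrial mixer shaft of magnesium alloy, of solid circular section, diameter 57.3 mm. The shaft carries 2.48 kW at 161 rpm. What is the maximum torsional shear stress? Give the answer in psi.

ω = 2π·161/60 = 16.86 rad/s, so T = P/ω = 2.48×10³ / 16.86 = 147.1 N·m.
J = πd⁴/32 = π(0.0573)⁴/32 = 1.058×10^-6 m⁴.
τ_max = T·r/J = 147.1 × 0.0286 / 1.058×10^-6 = 3.982×10^6 Pa.

578 psi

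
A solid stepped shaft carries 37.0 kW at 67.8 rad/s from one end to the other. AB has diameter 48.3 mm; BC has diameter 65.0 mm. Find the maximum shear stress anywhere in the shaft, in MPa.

24.7 MPa

ω = 67.8 rad/s, so T = P/ω = 37.0×10³ / 67.80 = 545.7 N·m.
Under the same torque, τ_max = 16T/(πd³) is largest where d is smallest — segment AB (d = 48.3 mm).
τ_max = 16·545.7/(π·(0.0483)³) = 2.467×10^7 Pa.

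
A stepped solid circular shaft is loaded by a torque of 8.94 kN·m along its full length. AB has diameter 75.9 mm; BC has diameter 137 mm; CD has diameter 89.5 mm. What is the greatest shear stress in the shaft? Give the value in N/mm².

Under the same torque, τ_max = 16T/(πd³) is largest where d is smallest — segment AB (d = 75.9 mm).
τ_max = 16·8940/(π·(0.0759)³) = 1.041×10^8 Pa.

104 N/mm²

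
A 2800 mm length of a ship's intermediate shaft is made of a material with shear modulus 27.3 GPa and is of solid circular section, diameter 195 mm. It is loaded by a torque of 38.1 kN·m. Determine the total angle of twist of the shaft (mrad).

27.5 mrad

J = πd⁴/32 = π(0.195)⁴/32 = 1.420×10^-4 m⁴.
θ = T·L/(G·J) = 38100 × 2.80 / (27.3×10⁹ × 1.420×10^-4) = 0.02753 rad.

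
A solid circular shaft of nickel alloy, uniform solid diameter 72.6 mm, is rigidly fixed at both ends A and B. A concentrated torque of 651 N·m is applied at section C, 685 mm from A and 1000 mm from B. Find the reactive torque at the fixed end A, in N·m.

With uniform GJ and both ends fixed, compatibility θ_AC = θ_CB gives T_A·a = T_B·b, together with T_A + T_B = T₀.
T_A = T₀·b/(a+b) = 651.0·1000/1685 = 386.4 N·m; T_B = 264.6 N·m.

386 N·m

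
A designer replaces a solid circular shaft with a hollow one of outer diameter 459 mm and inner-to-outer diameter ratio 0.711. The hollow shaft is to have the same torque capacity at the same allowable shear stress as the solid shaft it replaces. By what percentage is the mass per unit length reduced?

Equal τ_max and T ⇒ the solid shaft needs d_s³ = d_o³(1−k⁴), so d_s = 459·(1−0.711⁴)^(1/3) = 416.0 mm.
Area ratio A_h/A_s = d_o²(1−k²)/d_s² = (1−k²)/(1−k⁴)^(2/3) = 0.6020.
Mass saving = 1 − 0.6020 = 39.8 %.

39.8 %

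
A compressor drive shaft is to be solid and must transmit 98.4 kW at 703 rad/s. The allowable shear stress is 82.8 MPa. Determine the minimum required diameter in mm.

20.5 mm

ω = 703 rad/s, so T = P/ω = 98.4×10³ / 703.0 = 140.0 N·m.
For a solid shaft τ_max = 16T/(πd³), so d = (16T/(π τ_allow))^(1/3) = (16·140.0/(π·8.28×10^7))^(1/3) = 0.02050 m.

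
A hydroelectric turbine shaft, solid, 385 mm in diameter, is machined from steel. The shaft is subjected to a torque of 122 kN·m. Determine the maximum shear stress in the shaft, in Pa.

1.09e7 Pa

J = πd⁴/32 = π(0.385)⁴/32 = 2.157×10^-3 m⁴.
τ_max = T·r/J = 122000 × 0.193 / 2.157×10^-3 = 1.089×10^7 Pa.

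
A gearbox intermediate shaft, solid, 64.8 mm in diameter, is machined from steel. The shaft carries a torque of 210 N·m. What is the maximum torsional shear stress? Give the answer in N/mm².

3.93 N/mm²

J = πd⁴/32 = π(0.0648)⁴/32 = 1.731×10^-6 m⁴.
τ_max = T·r/J = 210.0 × 0.0324 / 1.731×10^-6 = 3.931×10^6 Pa.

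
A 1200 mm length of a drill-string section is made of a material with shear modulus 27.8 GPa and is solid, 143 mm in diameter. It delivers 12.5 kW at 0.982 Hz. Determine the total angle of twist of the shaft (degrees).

ω = 2π·0.982 = 6.170 rad/s, so T = P/ω = 12.5×10³ / 6.170 = 2026 N·m.
J = πd⁴/32 = π(0.143)⁴/32 = 4.105×10^-5 m⁴.
θ = T·L/(G·J) = 2026 × 1.20 / (27.8×10⁹ × 4.105×10^-5) = 2.130×10^-3 rad.

0.122°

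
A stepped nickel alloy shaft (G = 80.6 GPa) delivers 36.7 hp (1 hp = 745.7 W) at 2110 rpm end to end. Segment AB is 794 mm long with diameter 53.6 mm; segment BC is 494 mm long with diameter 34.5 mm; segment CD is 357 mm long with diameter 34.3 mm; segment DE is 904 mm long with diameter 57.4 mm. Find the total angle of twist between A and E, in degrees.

ω = 2π·2110/60 = 221.0 rad/s, so T = P/ω = 36.7×745.7 / 221.0 = 123.9 N·m.
J_AB = π(0.0536)⁴/32 = 8.10×10^-7 m⁴; J_BC = π(0.0345)⁴/32 = 1.39×10^-7 m⁴; J_CD = π(0.0343)⁴/32 = 1.36×10^-7 m⁴; J_DE = π(0.0574)⁴/32 = 1.07×10^-6 m⁴.
θ = (T/G)·Σ L_i/J_i = (123.9/80.6×10⁹)·(0.794/8.10×10^-7 + 0.494/1.39×10^-7 + 0.357/1.36×10^-7 + 0.904/1.07×10^-6) = 0.01230 rad.

0.705°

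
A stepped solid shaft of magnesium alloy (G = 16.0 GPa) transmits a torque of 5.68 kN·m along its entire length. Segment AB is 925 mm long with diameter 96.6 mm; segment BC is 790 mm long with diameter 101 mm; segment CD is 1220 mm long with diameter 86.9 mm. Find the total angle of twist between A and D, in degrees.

J_AB = π(0.0966)⁴/32 = 8.55×10^-6 m⁴; J_BC = π(0.101)⁴/32 = 1.02×10^-5 m⁴; J_CD = π(0.0869)⁴/32 = 5.60×10^-6 m⁴.
θ = (T/G)·Σ L_i/J_i = (5680/16.0×10⁹)·(0.925/8.55×10^-6 + 0.790/1.02×10^-5 + 1.22/5.60×10^-6) = 0.1432 rad.

8.21°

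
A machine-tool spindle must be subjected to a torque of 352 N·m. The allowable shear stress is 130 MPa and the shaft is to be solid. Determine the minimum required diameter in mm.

For a solid shaft τ_max = 16T/(πd³), so d = (16T/(π τ_allow))^(1/3) = (16·352.0/(π·1.30×10^8))^(1/3) = 0.02398 m.

24.0 mm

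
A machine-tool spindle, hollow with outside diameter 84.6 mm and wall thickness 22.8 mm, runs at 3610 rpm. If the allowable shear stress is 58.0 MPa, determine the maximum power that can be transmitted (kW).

J = π(d_o⁴ − d_i⁴)/32 = π(0.0846⁴ − 0.0390⁴)/32 = 4.802×10^-6 m⁴.
T_max = τ_allow·J/r = 5.80×10^7 × 4.802×10^-6 / 0.0423 = 6584 N·m.
ω = 2π·3610/60 = 378.0 rad/s, so P_max = T_max·ω = 2.489×10^6 W.

2490 kW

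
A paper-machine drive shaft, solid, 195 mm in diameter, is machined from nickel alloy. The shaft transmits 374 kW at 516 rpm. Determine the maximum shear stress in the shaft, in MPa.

4.75 MPa

ω = 2π·516/60 = 54.04 rad/s, so T = P/ω = 374×10³ / 54.04 = 6921 N·m.
J = πd⁴/32 = π(0.195)⁴/32 = 1.420×10^-4 m⁴.
τ_max = T·r/J = 6921 × 0.0975 / 1.420×10^-4 = 4.754×10^6 Pa.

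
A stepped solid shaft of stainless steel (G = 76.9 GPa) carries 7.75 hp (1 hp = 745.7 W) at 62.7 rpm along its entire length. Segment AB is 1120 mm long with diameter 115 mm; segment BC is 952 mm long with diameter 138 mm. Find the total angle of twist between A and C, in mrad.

1.05 mrad

ω = 2π·62.7/60 = 6.566 rad/s, so T = P/ω = 7.75×745.7 / 6.566 = 880.2 N·m.
J_AB = π(0.115)⁴/32 = 1.72×10^-5 m⁴; J_BC = π(0.138)⁴/32 = 3.56×10^-5 m⁴.
θ = (T/G)·Σ L_i/J_i = (880.2/76.9×10⁹)·(1.12/1.72×10^-5 + 0.952/3.56×10^-5) = 1.053×10^-3 rad.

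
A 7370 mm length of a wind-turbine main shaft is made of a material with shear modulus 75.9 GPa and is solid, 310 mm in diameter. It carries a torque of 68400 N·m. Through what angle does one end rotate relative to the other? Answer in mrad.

J = πd⁴/32 = π(0.310)⁴/32 = 9.067×10^-4 m⁴.
θ = T·L/(G·J) = 68400 × 7.37 / (75.9×10⁹ × 9.067×10^-4) = 7.325×10^-3 rad.

7.33 mrad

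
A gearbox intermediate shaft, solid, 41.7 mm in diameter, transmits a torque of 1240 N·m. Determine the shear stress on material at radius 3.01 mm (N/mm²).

12.6 N/mm²

J = πd⁴/32 = π(0.0417)⁴/32 = 2.969×10^-7 m⁴.
Shear stress varies linearly with radius: τ = T·r/J = 1240 × 0.00301 / 2.969×10^-7 = 1.257×10^7 Pa.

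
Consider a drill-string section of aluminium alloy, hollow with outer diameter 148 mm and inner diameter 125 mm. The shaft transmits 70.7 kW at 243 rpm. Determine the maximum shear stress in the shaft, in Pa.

ω = 2π·243/60 = 25.45 rad/s, so T = P/ω = 70.7×10³ / 25.45 = 2778 N·m.
J = π(d_o⁴ − d_i⁴)/32 = π(0.148⁴ − 0.125⁴)/32 = 2.313×10^-5 m⁴.
τ_max = T·r/J = 2778 × 0.0740 / 2.313×10^-5 = 8.887×10^6 Pa.

8.89e6 Pa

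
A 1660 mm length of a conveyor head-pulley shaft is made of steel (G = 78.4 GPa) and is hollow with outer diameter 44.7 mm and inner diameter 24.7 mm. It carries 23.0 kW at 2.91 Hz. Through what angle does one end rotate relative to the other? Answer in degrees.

4.29°

ω = 2π·2.91 = 18.28 rad/s, so T = P/ω = 23.0×10³ / 18.28 = 1258 N·m.
J = π(d_o⁴ − d_i⁴)/32 = π(0.0447⁴ − 0.0247⁴)/32 = 3.554×10^-7 m⁴.
θ = T·L/(G·J) = 1258 × 1.66 / (78.4×10⁹ × 3.554×10^-7) = 0.07494 rad.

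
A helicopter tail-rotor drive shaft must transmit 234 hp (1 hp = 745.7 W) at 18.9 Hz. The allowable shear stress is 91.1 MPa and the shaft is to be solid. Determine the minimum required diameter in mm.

43.5 mm

ω = 2π·18.9 = 118.8 rad/s, so T = P/ω = 234×745.7 / 118.8 = 1469 N·m.
For a solid shaft τ_max = 16T/(πd³), so d = (16T/(π τ_allow))^(1/3) = (16·1469/(π·9.11×10^7))^(1/3) = 0.04347 m.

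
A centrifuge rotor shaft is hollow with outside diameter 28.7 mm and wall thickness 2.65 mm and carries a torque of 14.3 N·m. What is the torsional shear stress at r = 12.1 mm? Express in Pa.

J = π(d_o⁴ − d_i⁴)/32 = π(0.0287⁴ − 0.0234⁴)/32 = 3.717×10^-8 m⁴.
Shear stress varies linearly with radius: τ = T·r/J = 14.30 × 0.0121 / 3.717×10^-8 = 4.655×10^6 Pa.

4.65e6 Pa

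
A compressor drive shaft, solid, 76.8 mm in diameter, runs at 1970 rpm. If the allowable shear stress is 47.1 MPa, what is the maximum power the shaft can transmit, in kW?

J = πd⁴/32 = π(0.0768)⁴/32 = 3.415×10^-6 m⁴.
T_max = τ_allow·J/r = 4.71×10^7 × 3.415×10^-6 / 0.0384 = 4189 N·m.
ω = 2π·1970/60 = 206.3 rad/s, so P_max = T_max·ω = 8.642×10^5 W.

864 kW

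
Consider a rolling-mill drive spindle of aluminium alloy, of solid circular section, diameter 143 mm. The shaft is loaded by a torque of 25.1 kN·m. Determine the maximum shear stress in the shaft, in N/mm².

43.7 N/mm²

J = πd⁴/32 = π(0.143)⁴/32 = 4.105×10^-5 m⁴.
τ_max = T·r/J = 25100 × 0.0715 / 4.105×10^-5 = 4.372×10^7 Pa.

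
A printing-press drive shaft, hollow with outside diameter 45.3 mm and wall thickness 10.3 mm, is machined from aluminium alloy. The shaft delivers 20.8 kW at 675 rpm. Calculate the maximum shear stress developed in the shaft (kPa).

ω = 2π·675/60 = 70.69 rad/s, so T = P/ω = 20.8×10³ / 70.69 = 294.3 N·m.
J = π(d_o⁴ − d_i⁴)/32 = π(0.0453⁴ − 0.0247⁴)/32 = 3.769×10^-7 m⁴.
τ_max = T·r/J = 294.3 × 0.0226 / 3.769×10^-7 = 1.768×10^7 Pa.

17700 kPa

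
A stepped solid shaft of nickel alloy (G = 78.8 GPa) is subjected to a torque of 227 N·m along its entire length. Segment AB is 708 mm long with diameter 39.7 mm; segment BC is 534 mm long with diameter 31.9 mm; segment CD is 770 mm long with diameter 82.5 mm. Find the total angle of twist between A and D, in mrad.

24.0 mrad

J_AB = π(0.0397)⁴/32 = 2.44×10^-7 m⁴; J_BC = π(0.0319)⁴/32 = 1.02×10^-7 m⁴; J_CD = π(0.0825)⁴/32 = 4.55×10^-6 m⁴.
θ = (T/G)·Σ L_i/J_i = (227.0/78.8×10⁹)·(0.708/2.44×10^-7 + 0.534/1.02×10^-7 + 0.770/4.55×10^-6) = 0.02398 rad.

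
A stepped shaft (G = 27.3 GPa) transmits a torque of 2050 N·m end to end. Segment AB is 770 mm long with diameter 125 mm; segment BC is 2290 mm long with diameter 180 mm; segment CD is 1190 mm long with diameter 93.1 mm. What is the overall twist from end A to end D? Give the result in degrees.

0.928°

J_AB = π(0.125)⁴/32 = 2.40×10^-5 m⁴; J_BC = π(0.180)⁴/32 = 1.03×10^-4 m⁴; J_CD = π(0.0931)⁴/32 = 7.38×10^-6 m⁴.
θ = (T/G)·Σ L_i/J_i = (2050/27.3×10⁹)·(0.770/2.40×10^-5 + 2.29/1.03×10^-4 + 1.19/7.38×10^-6) = 0.01620 rad.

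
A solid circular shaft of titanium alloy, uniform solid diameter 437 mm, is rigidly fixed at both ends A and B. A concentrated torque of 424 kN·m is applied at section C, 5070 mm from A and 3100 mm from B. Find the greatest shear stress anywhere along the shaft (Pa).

With uniform GJ and both ends fixed, compatibility θ_AC = θ_CB gives T_A·a = T_B·b, together with T_A + T_B = T₀.
T_A = T₀·b/(a+b) = 424000·3100/8170 = 160900 N·m; T_B = 263100 N·m.
τ in each portion: τ_AC = 9.82×10^6 Pa, τ_CB = 1.61×10^7 Pa; maximum is in CB.
τ_max = T_CB·r/J = 263100·0.218/3.58×10^-3 = 1.606×10^7 Pa.

1.61e7 Pa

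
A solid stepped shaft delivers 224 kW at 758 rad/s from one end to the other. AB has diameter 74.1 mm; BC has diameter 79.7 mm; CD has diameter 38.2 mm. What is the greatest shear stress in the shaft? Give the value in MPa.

27.0 MPa

ω = 758 rad/s, so T = P/ω = 224×10³ / 758.0 = 295.5 N·m.
Under the same torque, τ_max = 16T/(πd³) is largest where d is smallest — segment CD (d = 38.2 mm).
τ_max = 16·295.5/(π·(0.0382)³) = 2.700×10^7 Pa.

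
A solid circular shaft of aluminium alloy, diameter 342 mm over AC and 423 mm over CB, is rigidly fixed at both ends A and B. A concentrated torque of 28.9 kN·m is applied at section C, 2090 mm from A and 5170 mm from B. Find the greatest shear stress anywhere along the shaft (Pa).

1.89e6 Pa

Compatibility: T_A·a/J_AC = T_B·b/J_CB with T_A + T_B = T₀.
J_AC = 1.34×10^-3 m⁴, J_CB = 3.14×10^-3 m⁴, so T_A = T₀·(J_AC/a)/((J_AC/a)+(J_CB/b)) = 14850 N·m, T_B = 14050 N·m.
τ in each portion: τ_AC = 1.89×10^6 Pa, τ_CB = 9.45×10^5 Pa; maximum is in AC.
τ_max = T_AC·r/J = 14850·0.171/1.34×10^-3 = 1.891×10^6 Pa.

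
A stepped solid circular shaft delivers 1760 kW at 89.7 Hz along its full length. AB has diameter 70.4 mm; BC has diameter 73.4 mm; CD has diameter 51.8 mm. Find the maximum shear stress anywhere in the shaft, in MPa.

114 MPa

ω = 2π·89.7 = 563.6 rad/s, so T = P/ω = 1760×10³ / 563.6 = 3123 N·m.
Under the same torque, τ_max = 16T/(πd³) is largest where d is smallest — segment CD (d = 51.8 mm).
τ_max = 16·3123/(π·(0.0518)³) = 1.144×10^8 Pa.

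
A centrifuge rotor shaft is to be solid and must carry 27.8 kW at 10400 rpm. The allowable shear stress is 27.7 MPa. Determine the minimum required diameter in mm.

ω = 2π·10400/60 = 1089 rad/s, so T = P/ω = 27.8×10³ / 1089 = 25.53 N·m.
For a solid shaft τ_max = 16T/(πd³), so d = (16T/(π τ_allow))^(1/3) = (16·25.53/(π·2.77×10^7))^(1/3) = 0.01674 m.

16.7 mm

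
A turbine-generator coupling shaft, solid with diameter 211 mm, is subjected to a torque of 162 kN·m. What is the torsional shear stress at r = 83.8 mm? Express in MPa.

69.8 MPa

J = πd⁴/32 = π(0.211)⁴/32 = 1.946×10^-4 m⁴.
Shear stress varies linearly with radius: τ = T·r/J = 162000 × 0.0838 / 1.946×10^-4 = 6.976×10^7 Pa.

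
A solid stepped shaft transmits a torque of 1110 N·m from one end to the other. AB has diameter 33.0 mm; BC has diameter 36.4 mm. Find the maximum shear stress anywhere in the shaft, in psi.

Under the same torque, τ_max = 16T/(πd³) is largest where d is smallest — segment AB (d = 33.0 mm).
τ_max = 16·1110/(π·(0.0330)³) = 1.573×10^8 Pa.

22800 psi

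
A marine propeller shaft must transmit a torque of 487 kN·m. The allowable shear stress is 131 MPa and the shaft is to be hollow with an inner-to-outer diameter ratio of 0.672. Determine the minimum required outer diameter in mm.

For a hollow shaft with d_i/d_o = 0.672: τ_max = 16T/(π d_o³ (1−k⁴)), so d_o = [16T/(π τ_allow (1−k⁴))]^(1/3) = [16·487000/(π·1.31×10^8·0.7961)]^(1/3) = 0.2876 m.

288 mm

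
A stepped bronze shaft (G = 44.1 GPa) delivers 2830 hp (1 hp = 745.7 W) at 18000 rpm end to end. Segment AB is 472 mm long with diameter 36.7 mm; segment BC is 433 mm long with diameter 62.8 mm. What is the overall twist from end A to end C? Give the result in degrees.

ω = 2π·18000/60 = 1885 rad/s, so T = P/ω = 2830×745.7 / 1885 = 1120 N·m.
J_AB = π(0.0367)⁴/32 = 1.78×10^-7 m⁴; J_BC = π(0.0628)⁴/32 = 1.53×10^-6 m⁴.
θ = (T/G)·Σ L_i/J_i = (1120/44.1×10⁹)·(0.472/1.78×10^-7 + 0.433/1.53×10^-6) = 0.07448 rad.

4.27°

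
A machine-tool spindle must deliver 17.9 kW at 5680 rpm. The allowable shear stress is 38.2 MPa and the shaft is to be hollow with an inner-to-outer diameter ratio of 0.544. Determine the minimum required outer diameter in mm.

16.4 mm

ω = 2π·5680/60 = 594.8 rad/s, so T = P/ω = 17.9×10³ / 594.8 = 30.09 N·m.
For a hollow shaft with d_i/d_o = 0.544: τ_max = 16T/(π d_o³ (1−k⁴)), so d_o = [16T/(π τ_allow (1−k⁴))]^(1/3) = [16·30.09/(π·3.82×10^7·0.9124)]^(1/3) = 0.01638 m.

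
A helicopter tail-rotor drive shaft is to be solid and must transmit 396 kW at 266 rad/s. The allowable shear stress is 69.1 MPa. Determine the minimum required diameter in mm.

47.9 mm

ω = 266 rad/s, so T = P/ω = 396×10³ / 266.0 = 1489 N·m.
For a solid shaft τ_max = 16T/(πd³), so d = (16T/(π τ_allow))^(1/3) = (16·1489/(π·6.91×10^7))^(1/3) = 0.04787 m.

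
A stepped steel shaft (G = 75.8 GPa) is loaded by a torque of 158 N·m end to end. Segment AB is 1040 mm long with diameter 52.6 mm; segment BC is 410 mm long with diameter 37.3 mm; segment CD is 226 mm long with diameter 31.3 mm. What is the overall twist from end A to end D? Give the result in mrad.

12.4 mrad

J_AB = π(0.0526)⁴/32 = 7.52×10^-7 m⁴; J_BC = π(0.0373)⁴/32 = 1.90×10^-7 m⁴; J_CD = π(0.0313)⁴/32 = 9.42×10^-8 m⁴.
θ = (T/G)·Σ L_i/J_i = (158.0/75.8×10⁹)·(1.04/7.52×10^-7 + 0.410/1.90×10^-7 + 0.226/9.42×10^-8) = 0.01238 rad.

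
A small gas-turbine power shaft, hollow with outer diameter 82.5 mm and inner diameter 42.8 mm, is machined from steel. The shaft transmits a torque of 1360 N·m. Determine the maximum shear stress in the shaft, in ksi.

1.93 ksi

J = π(d_o⁴ − d_i⁴)/32 = π(0.0825⁴ − 0.0428⁴)/32 = 4.219×10^-6 m⁴.
τ_max = T·r/J = 1360 × 0.0413 / 4.219×10^-6 = 1.330×10^7 Pa.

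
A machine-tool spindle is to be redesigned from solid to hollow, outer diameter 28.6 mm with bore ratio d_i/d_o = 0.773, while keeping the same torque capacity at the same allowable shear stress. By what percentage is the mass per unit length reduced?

Equal τ_max and T ⇒ the solid shaft needs d_s³ = d_o³(1−k⁴), so d_s = 28.6·(1−0.773⁴)^(1/3) = 24.68 mm.
Area ratio A_h/A_s = d_o²(1−k²)/d_s² = (1−k²)/(1−k⁴)^(2/3) = 0.5403.
Mass saving = 1 − 0.5403 = 46.0 %.

46.0 %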